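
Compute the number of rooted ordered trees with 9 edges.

4862

Rooted ordered trees with n edges are counted by C_n; here n = 9.
C_9 = C_8 · 2(2·8+1)/(8+2) = 1430 · 34/10 = 4862.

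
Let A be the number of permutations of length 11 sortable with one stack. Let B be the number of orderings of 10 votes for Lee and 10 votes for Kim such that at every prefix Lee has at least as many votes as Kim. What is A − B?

Stack-sortable permutations are exactly the 231-avoiding ones, counted by C_n; here n = 11. So A = C_11 = 58786.
Ballot sequences with n votes each where one side never trails are Dyck words, counted by C_n; here n = 10. So B = C_10 = 16796.
A − B = 58786 − 16796 = 41990.

41990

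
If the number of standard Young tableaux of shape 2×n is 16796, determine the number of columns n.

Standard Young tableaux of shape 2×n are counted by C_n. Since C_10 = 16796, the index is 10.

10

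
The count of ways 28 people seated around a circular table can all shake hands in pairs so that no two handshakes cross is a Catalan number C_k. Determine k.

14

Non-crossing handshake pairings of 2n people are counted by C_n; 28 people gives n = 14.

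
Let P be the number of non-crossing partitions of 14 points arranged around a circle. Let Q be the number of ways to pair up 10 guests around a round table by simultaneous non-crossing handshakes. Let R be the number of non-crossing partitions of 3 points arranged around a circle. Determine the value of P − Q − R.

2674393

The non-crossing partitions of [14] form a lattice of size C_14. So P = C_14 = 2674440.
Non-crossing handshake pairings of 2n people are counted by C_n; 10 people gives n = 5. So Q = C_5 = 42.
Non-crossing partitions of an n-element set are counted by C_n; here n = 3. So R = C_3 = 5.
P − Q − R = 2674440 − 42 − 5 = 2674393.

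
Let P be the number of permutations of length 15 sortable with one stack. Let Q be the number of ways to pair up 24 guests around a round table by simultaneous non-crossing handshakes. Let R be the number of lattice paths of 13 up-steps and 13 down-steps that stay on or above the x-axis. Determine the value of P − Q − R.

Stack-sortable permutations are exactly the 231-avoiding ones, counted by C_n; here n = 15. So P = C_15 = 9694845.
With 24 = 2·12 people, non-crossing handshake pairings are non-crossing perfect matchings on a circle, counted by C_12. So Q = C_12 = 208012.
Paths of 13 up- and 13 down-steps that never dip below the axis are Dyck paths; their count is C_13. So R = C_13 = 742900.
P − Q − R = 9694845 − 208012 − 742900 = 8743933.

8743933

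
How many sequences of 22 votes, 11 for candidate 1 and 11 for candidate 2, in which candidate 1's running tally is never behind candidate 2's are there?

58786

Reading a vote for the leader as '(' and for the other as ')' turns such a sequence into a balanced string of 11 pairs, so the count is C_11.
C_11 = C(22,11)/12 = 705432/12 = 58786.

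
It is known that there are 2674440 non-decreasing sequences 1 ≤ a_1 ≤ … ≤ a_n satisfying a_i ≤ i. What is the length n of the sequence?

14

Such sub-staircase sequences of length n are counted by C_n. The Catalan number equal to 2674440 is C_14.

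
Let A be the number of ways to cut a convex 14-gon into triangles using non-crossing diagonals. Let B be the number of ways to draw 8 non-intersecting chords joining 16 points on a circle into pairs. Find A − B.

Triangulations of a convex m-gon are counted by C_{m−2}; with m = 14 this is C_12. So A = C_12 = 208012.
Non-crossing perfect matchings of 2n points on a circle are counted by C_n; with 16 points, n = 8. So B = C_8 = 1430.
A − B = 208012 − 1430 = 206582.

206582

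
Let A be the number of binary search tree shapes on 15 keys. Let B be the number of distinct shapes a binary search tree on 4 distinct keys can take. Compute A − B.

9694831

There are C_n binary search tree shapes on n keys; with n = 15 that is C_15. So A = C_15 = 9694845.
Rooted binary trees with 4 nodes (each child slot possibly empty) number C_4. So B = C_4 = 14.
A − B = 9694845 − 14 = 9694831.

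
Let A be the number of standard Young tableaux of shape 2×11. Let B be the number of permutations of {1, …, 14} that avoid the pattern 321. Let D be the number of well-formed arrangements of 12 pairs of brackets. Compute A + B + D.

2941238

By the hook-length formula (or a Dyck-path bijection), SYT of shape 2×11 number C_11. So A = C_11 = 58786.
For any fixed pattern of length 3, the pattern-avoiding permutations of [14] number C_14. So B = C_14 = 2674440.
Balanced strings of n pairs of brackets are counted by C_n; here n = 12. So D = C_12 = 208012.
A + B + D = 58786 + 2674440 + 208012 = 2941238.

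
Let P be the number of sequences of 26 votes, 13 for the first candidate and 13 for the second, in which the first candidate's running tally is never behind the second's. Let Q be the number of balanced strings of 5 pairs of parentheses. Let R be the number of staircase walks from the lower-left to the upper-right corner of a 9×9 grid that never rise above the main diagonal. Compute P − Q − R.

Ballot sequences with n votes each where one side never trails are Dyck words, counted by C_n; here n = 13. So P = C_13 = 742900.
A balanced arrangement of 5 bracket pairs is a Dyck word of semilength 5, so the count is C_5. So Q = C_5 = 42.
Monotone paths in an n×n grid that stay weakly below the diagonal are counted by C_n; here n = 9. So R = C_9 = 4862.
P − Q − R = 742900 − 42 − 4862 = 737996.

737996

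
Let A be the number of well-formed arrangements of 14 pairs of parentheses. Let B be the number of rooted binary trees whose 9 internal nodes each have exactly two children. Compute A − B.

With 14 pairs the number of balanced bracket strings is the Catalan number C_14. So A = C_14 = 2674440.
The number of full binary trees on 9 internal nodes is the Catalan number C_9. So B = C_9 = 4862.
A − B = 2674440 − 4862 = 2669578.

2669578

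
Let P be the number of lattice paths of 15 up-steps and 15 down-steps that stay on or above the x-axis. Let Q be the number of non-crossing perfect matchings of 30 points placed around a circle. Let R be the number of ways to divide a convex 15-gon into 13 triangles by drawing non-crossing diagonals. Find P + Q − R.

18646790

Paths of 15 up- and 15 down-steps that never dip below the axis are Dyck paths; their count is C_15. So P = C_15 = 9694845.
Non-crossing perfect matchings of 2n points on a circle are counted by C_n; with 30 points, n = 15. So Q = C_15 = 9694845.
Triangulations of a convex m-gon are counted by C_{m−2}; with m = 15 this is C_13. So R = C_13 = 742900.
P + Q − R = 9694845 + 9694845 − 742900 = 18646790.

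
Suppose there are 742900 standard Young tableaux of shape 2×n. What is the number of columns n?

13

Standard Young tableaux of shape 2×n are counted by C_n, and C_13 = 742900.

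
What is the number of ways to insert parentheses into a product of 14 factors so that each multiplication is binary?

742900

Bracketing 14 factors into binary products is counted by C_{14−1} = C_13.
C_13 = C_12 · 2(2·12+1)/(12+2) = 208012 · 50/14 = 742900.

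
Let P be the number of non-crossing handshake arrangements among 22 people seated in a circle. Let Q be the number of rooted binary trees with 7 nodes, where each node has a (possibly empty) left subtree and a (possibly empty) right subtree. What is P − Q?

58357

With 22 = 2·11 people, non-crossing handshake pairings are non-crossing perfect matchings on a circle, counted by C_11. So P = C_11 = 58786.
There are C_n binary search tree shapes on n keys; with n = 7 that is C_7. So Q = C_7 = 429.
P − Q = 58786 − 429 = 58357.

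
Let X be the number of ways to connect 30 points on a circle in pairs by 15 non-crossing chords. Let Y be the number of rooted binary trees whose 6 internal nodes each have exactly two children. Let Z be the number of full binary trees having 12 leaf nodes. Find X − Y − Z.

9635927

Pairing 30 circle points by 15 non-crossing chords gives C_15 matchings. So X = C_15 = 9694845.
Full binary trees with n internal nodes are counted by C_n; here n = 6. So Y = C_6 = 132.
A full binary tree with L leaves has L−1 internal nodes and is counted by C_{L−1}; L = 12 gives C_11. So Z = C_11 = 58786.
X − Y − Z = 9694845 − 132 − 58786 = 9635927.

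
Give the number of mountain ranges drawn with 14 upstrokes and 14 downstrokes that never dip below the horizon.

2674440

Paths of 14 up- and 14 down-steps that never dip below the axis are Dyck paths; their count is C_14.
C_14 = C_13 · 2(2·13+1)/(13+2) = 742900 · 54/15 = 2674440.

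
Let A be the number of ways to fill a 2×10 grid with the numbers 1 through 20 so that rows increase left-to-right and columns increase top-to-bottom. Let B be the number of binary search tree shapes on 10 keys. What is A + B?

33592

By the hook-length formula (or a Dyck-path bijection), SYT of shape 2×10 number C_10. So A = C_10 = 16796.
There are C_n binary search tree shapes on n keys; with n = 10 that is C_10. So B = C_10 = 16796.
A + B = 16796 + 16796 = 33592.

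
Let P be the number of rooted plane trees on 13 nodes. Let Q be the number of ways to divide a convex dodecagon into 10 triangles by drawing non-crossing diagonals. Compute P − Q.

191216

A rooted plane tree on 13 nodes has 12 edges, and such trees are counted by C_12. So P = C_12 = 208012.
Triangulations of a convex m-gon are counted by C_{m−2}; with m = 12 this is C_10. So Q = C_10 = 16796.
P − Q = 208012 − 16796 = 191216.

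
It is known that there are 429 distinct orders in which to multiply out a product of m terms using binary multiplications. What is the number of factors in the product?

Parenthesizations of m factors are counted by C_{m−1}; 429 = C_7.
So the index is 7, and the number of factors is 7 + 1 = 8.

8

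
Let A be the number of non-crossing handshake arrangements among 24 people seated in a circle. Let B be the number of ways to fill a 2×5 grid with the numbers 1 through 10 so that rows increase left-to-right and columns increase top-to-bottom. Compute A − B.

Non-crossing handshake pairings of 2n people are counted by C_n; 24 people gives n = 12. So A = C_12 = 208012.
By the hook-length formula (or a Dyck-path bijection), SYT of shape 2×5 number C_5. So B = C_5 = 42.
A − B = 208012 − 42 = 207970.

207970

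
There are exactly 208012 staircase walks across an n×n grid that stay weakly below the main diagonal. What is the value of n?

Such diagonal-avoiding paths in an n×n grid are counted by C_n. Since C_12 = 208012, the index is 12.

12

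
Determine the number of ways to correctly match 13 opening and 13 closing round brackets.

742900

Balanced strings of n pairs of brackets are counted by C_n; here n = 13.
C_13 = 742900.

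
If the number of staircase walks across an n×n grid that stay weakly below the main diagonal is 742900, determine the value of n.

Such diagonal-avoiding paths in an n×n grid are counted by C_n. Since C_13 = 742900, the index is 13.

13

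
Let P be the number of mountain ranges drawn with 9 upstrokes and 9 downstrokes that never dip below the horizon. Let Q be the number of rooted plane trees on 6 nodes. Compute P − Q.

4820

Dyck paths of semilength n (length 2n) are counted by C_n; here n = 9. So P = C_9 = 4862.
Rooted ordered (plane) trees on m nodes have m−1 edges and are counted by C_{m−1}; m = 6 gives C_5. So Q = C_5 = 42.
P − Q = 4862 − 42 = 4820.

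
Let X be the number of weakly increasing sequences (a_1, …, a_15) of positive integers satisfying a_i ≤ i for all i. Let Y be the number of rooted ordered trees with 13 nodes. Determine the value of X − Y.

Such sub-staircase sequences of length n are counted by C_n; here n = 15. So X = C_15 = 9694845.
Rooted ordered (plane) trees on m nodes have m−1 edges and are counted by C_{m−1}; m = 13 gives C_12. So Y = C_12 = 208012.
X − Y = 9694845 − 208012 = 9486833.

9486833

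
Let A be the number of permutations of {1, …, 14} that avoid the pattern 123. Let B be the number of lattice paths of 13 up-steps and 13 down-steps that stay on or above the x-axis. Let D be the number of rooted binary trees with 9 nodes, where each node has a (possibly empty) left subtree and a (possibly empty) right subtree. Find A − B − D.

For any fixed pattern of length 3, the pattern-avoiding permutations of [14] number C_14. So A = C_14 = 2674440.
A Dyck path with 13 up-steps and 13 down-steps has semilength 13, so there are C_13 of them. So B = C_13 = 742900.
There are C_n binary search tree shapes on n keys; with n = 9 that is C_9. So D = C_9 = 4862.
A − B − D = 2674440 − 742900 − 4862 = 1926678.

1926678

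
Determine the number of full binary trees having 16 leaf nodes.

9694845

A full binary tree with L leaves has L−1 internal nodes and is counted by C_{L−1}; L = 16 gives C_15.
C_15 = C(30,15)/16 = 155117520/16 = 9694845.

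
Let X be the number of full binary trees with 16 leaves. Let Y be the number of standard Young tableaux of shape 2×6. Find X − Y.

9694713

Full binary trees with 16 leaves have 16−1 = 15 internal nodes, so there are C_15 of them. So X = C_15 = 9694845.
By the hook-length formula (or a Dyck-path bijection), SYT of shape 2×6 number C_6. So Y = C_6 = 132.
X − Y = 9694845 − 132 = 9694713.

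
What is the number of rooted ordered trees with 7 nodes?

Rooted ordered (plane) trees on m nodes have m−1 edges and are counted by C_{m−1}; m = 7 gives C_6.
C_6 = C(12,6)/7 = 924/7 = 132.

132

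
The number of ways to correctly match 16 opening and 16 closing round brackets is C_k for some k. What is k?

With 16 pairs the number of balanced bracket strings is the Catalan number C_16.

16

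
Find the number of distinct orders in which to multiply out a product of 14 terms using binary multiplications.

742900

Parenthesizations of m factors correspond to full binary trees with m leaves, counted by C_{m−1}; m = 14 gives C_13.
C_13 = 742900.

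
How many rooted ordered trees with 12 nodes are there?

58786

Rooted ordered (plane) trees on m nodes have m−1 edges and are counted by C_{m−1}; m = 12 gives C_11.
C_11 = 58786.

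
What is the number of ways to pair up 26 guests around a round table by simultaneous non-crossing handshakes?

With 26 = 2·13 people, non-crossing handshake pairings are non-crossing perfect matchings on a circle, counted by C_13.
C_13 = 742900.

742900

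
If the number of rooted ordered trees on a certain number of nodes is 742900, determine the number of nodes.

Rooted ordered trees on m nodes are counted by C_{m−1}; 742900 = C_13.
So the index is 13, and the number of nodes is 13 + 1 = 14.

14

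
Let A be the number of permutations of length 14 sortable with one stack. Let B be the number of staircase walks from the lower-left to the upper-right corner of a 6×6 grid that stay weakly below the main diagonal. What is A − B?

2674308

By Knuth's characterisation, the stack-sortable permutations of length 14 are the 231-avoiders, numbering C_14. So A = C_14 = 2674440.
Sub-diagonal monotone paths from (0,0) to (6,6) biject with Dyck paths of semilength 6, giving C_6. So B = C_6 = 132.
A − B = 2674440 − 132 = 2674308.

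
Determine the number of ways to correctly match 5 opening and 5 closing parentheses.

42

With 5 pairs the number of balanced bracket strings is the Catalan number C_5.
C_5 = C_4 · 2(2·4+1)/(4+2) = 14 · 18/6 = 42.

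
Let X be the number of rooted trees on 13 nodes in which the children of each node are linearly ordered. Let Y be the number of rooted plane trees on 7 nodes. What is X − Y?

A rooted plane tree on 13 nodes has 12 edges, and such trees are counted by C_12. So X = C_12 = 208012.
A rooted plane tree on 7 nodes has 6 edges, and such trees are counted by C_6. So Y = C_6 = 132.
X − Y = 208012 − 132 = 207880.

207880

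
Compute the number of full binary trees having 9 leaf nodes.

Full binary trees with 9 leaves have 9−1 = 8 internal nodes, so there are C_8 of them.
C_8 = C_7 · 2(2·7+1)/(7+2) = 429 · 30/9 = 1430.

1430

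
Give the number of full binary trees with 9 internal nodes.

4862

Full binary trees with n internal nodes are counted by C_n; here n = 9.
C_9 = 4862.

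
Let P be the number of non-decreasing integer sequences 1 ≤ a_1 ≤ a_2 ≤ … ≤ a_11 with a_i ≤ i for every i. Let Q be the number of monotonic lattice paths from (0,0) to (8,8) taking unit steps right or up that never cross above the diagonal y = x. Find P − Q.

Such sub-staircase sequences of length n are counted by C_n; here n = 11. So P = C_11 = 58786.
Monotone paths in an n×n grid that stay weakly below the diagonal are counted by C_n; here n = 8. So Q = C_8 = 1430.
P − Q = 58786 − 1430 = 57356.

57356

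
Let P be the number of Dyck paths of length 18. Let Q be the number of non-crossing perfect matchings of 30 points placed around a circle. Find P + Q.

A Dyck path with 9 up-steps and 9 down-steps has semilength 9, so there are C_9 of them. So P = C_9 = 4862.
Pairing 30 circle points by 15 non-crossing chords gives C_15 matchings. So Q = C_15 = 9694845.
P + Q = 4862 + 9694845 = 9699707.

9699707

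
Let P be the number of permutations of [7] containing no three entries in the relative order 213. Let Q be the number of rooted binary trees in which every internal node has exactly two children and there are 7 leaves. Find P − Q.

297

For any fixed pattern of length 3, the pattern-avoiding permutations of [7] number C_7. So P = C_7 = 429.
A full binary tree with L leaves has L−1 internal nodes and is counted by C_{L−1}; L = 7 gives C_6. So Q = C_6 = 132.
P − Q = 429 − 132 = 297.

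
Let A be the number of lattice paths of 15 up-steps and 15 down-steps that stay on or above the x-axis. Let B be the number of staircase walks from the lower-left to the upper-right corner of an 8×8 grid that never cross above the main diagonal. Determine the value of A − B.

Paths of 15 up- and 15 down-steps that never dip below the axis are Dyck paths; their count is C_15. So A = C_15 = 9694845.
Sub-diagonal monotone paths from (0,0) to (8,8) biject with Dyck paths of semilength 8, giving C_8. So B = C_8 = 1430.
A − B = 9694845 − 1430 = 9693415.

9693415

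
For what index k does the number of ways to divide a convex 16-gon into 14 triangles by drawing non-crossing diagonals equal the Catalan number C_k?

The number of triangulations of a 16-gon is the Catalan number C_14 (index = sides − 2).

14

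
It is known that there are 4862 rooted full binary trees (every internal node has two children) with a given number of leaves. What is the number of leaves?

10

Full binary trees with L leaves are counted by C_{L−1}. The Catalan number equal to 4862 is C_9.
So the index is 9, and the number of leaves is 9 + 1 = 10.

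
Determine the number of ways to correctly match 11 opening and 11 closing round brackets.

With 11 pairs the number of balanced bracket strings is the Catalan number C_11.
C_11 = C(22,11)/12 = 705432/12 = 58786.

58786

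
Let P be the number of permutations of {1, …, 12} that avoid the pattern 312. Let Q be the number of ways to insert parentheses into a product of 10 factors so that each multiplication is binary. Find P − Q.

Permutations of [n] avoiding any single length-3 pattern are counted by C_n; here n = 12. So P = C_12 = 208012.
Parenthesizations of m factors correspond to full binary trees with m leaves, counted by C_{m−1}; m = 10 gives C_9. So Q = C_9 = 4862.
P − Q = 208012 − 4862 = 203150.

203150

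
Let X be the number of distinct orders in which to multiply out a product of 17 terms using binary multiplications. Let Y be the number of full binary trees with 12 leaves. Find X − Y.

35298884

Bracketing 17 factors into binary products is counted by C_{17−1} = C_16. So X = C_16 = 35357670.
Full binary trees with 12 leaves have 12−1 = 11 internal nodes, so there are C_11 of them. So Y = C_11 = 58786.
X − Y = 35357670 − 58786 = 35298884.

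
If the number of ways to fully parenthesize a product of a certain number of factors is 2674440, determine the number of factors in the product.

Parenthesizations of m factors are counted by C_{m−1}; 2674440 = C_14.
So the index is 14, and the number of factors is 14 + 1 = 15.

15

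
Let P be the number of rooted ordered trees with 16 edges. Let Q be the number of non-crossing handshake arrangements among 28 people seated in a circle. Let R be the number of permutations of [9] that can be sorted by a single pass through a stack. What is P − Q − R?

Rooted ordered trees with n edges are counted by C_n; here n = 16. So P = C_16 = 35357670.
Non-crossing handshake pairings of 2n people are counted by C_n; 28 people gives n = 14. So Q = C_14 = 2674440.
Stack-sortable permutations are exactly the 231-avoiding ones, counted by C_n; here n = 9. So R = C_9 = 4862.
P − Q − R = 35357670 − 2674440 − 4862 = 32678368.

32678368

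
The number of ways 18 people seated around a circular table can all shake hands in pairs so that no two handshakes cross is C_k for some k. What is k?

Non-crossing handshake pairings of 2n people are counted by C_n; 18 people gives n = 9.

9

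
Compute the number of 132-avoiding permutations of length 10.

16796

For any fixed pattern of length 3, the pattern-avoiding permutations of [10] number C_10.
C_10 = C(20,10)/11 = 184756/11 = 16796.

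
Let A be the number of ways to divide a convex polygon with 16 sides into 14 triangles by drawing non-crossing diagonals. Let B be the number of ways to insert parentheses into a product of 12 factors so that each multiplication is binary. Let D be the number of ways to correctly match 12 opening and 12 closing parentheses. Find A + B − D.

The number of triangulations of a 16-gon is the Catalan number C_14 (index = sides − 2). So A = C_14 = 2674440.
Bracketing 12 factors into binary products is counted by C_{12−1} = C_11. So B = C_11 = 58786.
Balanced strings of n pairs of brackets are counted by C_n; here n = 12. So D = C_12 = 208012.
A + B − D = 2674440 + 58786 − 208012 = 2525214.

2525214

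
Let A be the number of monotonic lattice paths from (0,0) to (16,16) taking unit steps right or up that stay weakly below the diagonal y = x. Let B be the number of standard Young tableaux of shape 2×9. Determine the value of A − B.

Monotone paths in an n×n grid that stay weakly below the diagonal are counted by C_n; here n = 16. So A = C_16 = 35357670.
By the hook-length formula (or a Dyck-path bijection), SYT of shape 2×9 number C_9. So B = C_9 = 4862.
A − B = 35357670 − 4862 = 35352808.

35352808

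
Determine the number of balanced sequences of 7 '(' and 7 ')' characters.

429

With 7 pairs the number of balanced bracket strings is the Catalan number C_7.
C_7 = 429.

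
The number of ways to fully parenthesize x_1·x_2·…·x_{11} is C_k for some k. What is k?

Parenthesizations of m factors correspond to full binary trees with m leaves, counted by C_{m−1}; m = 11 gives C_10.

10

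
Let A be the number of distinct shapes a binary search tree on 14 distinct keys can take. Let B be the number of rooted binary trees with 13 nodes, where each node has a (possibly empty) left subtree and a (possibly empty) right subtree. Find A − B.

1931540

Binary trees (left/right distinguished) on n nodes are counted by C_n; here n = 14. So A = C_14 = 2674440.
There are C_n binary search tree shapes on n keys; with n = 13 that is C_13. So B = C_13 = 742900.
A − B = 2674440 − 742900 = 1931540.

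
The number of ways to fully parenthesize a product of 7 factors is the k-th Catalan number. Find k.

6

Parenthesizations of m factors correspond to full binary trees with m leaves, counted by C_{m−1}; m = 7 gives C_6.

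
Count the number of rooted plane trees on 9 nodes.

A rooted plane tree on 9 nodes has 8 edges, and such trees are counted by C_8.
C_8 = 1430.

1430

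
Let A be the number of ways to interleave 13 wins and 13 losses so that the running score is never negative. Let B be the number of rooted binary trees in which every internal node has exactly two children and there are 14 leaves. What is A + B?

Reading a vote for the leader as '(' and for the other as ')' turns such a sequence into a balanced string of 13 pairs, so the count is C_13. So A = C_13 = 742900.
Full binary trees with 14 leaves have 14−1 = 13 internal nodes, so there are C_13 of them. So B = C_13 = 742900.
A + B = 742900 + 742900 = 1485800.

1485800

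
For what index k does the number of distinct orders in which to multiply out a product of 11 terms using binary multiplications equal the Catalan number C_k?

Bracketing 11 factors into binary products is counted by C_{11−1} = C_10.

10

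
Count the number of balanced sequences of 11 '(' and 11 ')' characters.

58786

With 11 pairs the number of balanced bracket strings is the Catalan number C_11.
C_11 = 58786.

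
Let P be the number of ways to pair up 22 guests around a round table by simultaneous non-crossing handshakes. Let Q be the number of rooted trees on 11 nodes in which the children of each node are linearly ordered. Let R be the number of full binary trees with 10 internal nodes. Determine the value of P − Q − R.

Non-crossing handshake pairings of 2n people are counted by C_n; 22 people gives n = 11. So P = C_11 = 58786.
A rooted plane tree on 11 nodes has 10 edges, and such trees are counted by C_10. So Q = C_10 = 16796.
Full binary trees with n internal nodes are counted by C_n; here n = 10. So R = C_10 = 16796.
P − Q − R = 58786 − 16796 − 16796 = 25194.

25194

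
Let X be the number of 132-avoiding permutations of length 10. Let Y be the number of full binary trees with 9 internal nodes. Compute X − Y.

11934

For any fixed pattern of length 3, the pattern-avoiding permutations of [10] number C_10. So X = C_10 = 16796.
Full binary trees with n internal nodes are counted by C_n; here n = 9. So Y = C_9 = 4862.
X − Y = 16796 − 4862 = 11934.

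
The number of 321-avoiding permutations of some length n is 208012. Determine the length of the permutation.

12

Permutations of [n] avoiding a fixed length-3 pattern are counted by C_n, and C_12 = 208012.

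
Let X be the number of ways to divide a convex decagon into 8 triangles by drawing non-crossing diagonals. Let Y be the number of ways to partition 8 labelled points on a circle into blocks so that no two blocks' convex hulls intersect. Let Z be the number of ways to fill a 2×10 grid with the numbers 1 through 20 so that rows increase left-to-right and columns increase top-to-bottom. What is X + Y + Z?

The number of triangulations of a 10-gon is the Catalan number C_8 (index = sides − 2). So X = C_8 = 1430.
The non-crossing partitions of [8] form a lattice of size C_8. So Y = C_8 = 1430.
Standard Young tableaux of shape 2×n are counted by C_n; here n = 10. So Z = C_10 = 16796.
X + Y + Z = 1430 + 1430 + 16796 = 19656.

19656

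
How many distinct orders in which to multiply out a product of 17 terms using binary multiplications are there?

35357670

Parenthesizations of m factors correspond to full binary trees with m leaves, counted by C_{m−1}; m = 17 gives C_16.
C_16 = C(32,16)/17 = 601080390/17 = 35357670.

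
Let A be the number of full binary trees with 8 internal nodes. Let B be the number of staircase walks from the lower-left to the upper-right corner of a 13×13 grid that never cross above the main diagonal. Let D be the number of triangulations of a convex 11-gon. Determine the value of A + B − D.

739468

The number of full binary trees on 8 internal nodes is the Catalan number C_8. So A = C_8 = 1430.
Sub-diagonal monotone paths from (0,0) to (13,13) biject with Dyck paths of semilength 13, giving C_13. So B = C_13 = 742900.
The number of triangulations of an 11-gon is the Catalan number C_9 (index = sides − 2). So D = C_9 = 4862.
A + B − D = 1430 + 742900 − 4862 = 739468.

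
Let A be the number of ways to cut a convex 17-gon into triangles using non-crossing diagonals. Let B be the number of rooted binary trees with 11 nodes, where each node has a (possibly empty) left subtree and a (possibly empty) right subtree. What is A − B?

A convex 17-gon is triangulated into 15 triangles, and the number of such triangulations is the Catalan number C_{17−2} = C_15. So A = C_15 = 9694845.
Binary trees (left/right distinguished) on n nodes are counted by C_n; here n = 11. So B = C_11 = 58786.
A − B = 9694845 − 58786 = 9636059.

9636059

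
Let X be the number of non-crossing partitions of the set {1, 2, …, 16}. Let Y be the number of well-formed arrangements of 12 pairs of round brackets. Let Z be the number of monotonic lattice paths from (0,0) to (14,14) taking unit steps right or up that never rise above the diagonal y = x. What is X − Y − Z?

The non-crossing partitions of [16] form a lattice of size C_16. So X = C_16 = 35357670.
With 12 pairs the number of balanced bracket strings is the Catalan number C_12. So Y = C_12 = 208012.
Monotone paths in an n×n grid that stay weakly below the diagonal are counted by C_n; here n = 14. So Z = C_14 = 2674440.
X − Y − Z = 35357670 − 208012 − 2674440 = 32475218.

32475218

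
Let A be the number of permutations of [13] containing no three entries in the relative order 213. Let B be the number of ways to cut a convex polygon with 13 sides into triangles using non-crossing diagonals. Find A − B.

684114

Permutations of [n] avoiding any single length-3 pattern are counted by C_n; here n = 13. So A = C_13 = 742900.
Triangulations of a convex m-gon are counted by C_{m−2}; with m = 13 this is C_11. So B = C_11 = 58786.
A − B = 742900 − 58786 = 684114.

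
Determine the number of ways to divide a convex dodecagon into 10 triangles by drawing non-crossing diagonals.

A convex 12-gon is triangulated into 10 triangles, and the number of such triangulations is the Catalan number C_{12−2} = C_10.
C_10 = 16796.

16796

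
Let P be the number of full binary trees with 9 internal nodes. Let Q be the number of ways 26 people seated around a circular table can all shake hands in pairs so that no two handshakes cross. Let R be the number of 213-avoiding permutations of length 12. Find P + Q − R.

Full binary trees with n internal nodes are counted by C_n; here n = 9. So P = C_9 = 4862.
With 26 = 2·13 people, non-crossing handshake pairings are non-crossing perfect matchings on a circle, counted by C_13. So Q = C_13 = 742900.
Permutations of [n] avoiding any single length-3 pattern are counted by C_n; here n = 12. So R = C_12 = 208012.
P + Q − R = 4862 + 742900 − 208012 = 539750.

539750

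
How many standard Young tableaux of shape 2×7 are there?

By the hook-length formula (or a Dyck-path bijection), SYT of shape 2×7 number C_7.
C_7 = 429.

429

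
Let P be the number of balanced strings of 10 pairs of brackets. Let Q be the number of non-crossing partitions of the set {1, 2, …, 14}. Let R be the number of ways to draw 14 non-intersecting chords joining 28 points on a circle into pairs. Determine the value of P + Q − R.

With 10 pairs the number of balanced bracket strings is the Catalan number C_10. So P = C_10 = 16796.
Non-crossing partitions of an n-element set are counted by C_n; here n = 14. So Q = C_14 = 2674440.
Non-crossing perfect matchings of 2n points on a circle are counted by C_n; with 28 points, n = 14. So R = C_14 = 2674440.
P + Q − R = 16796 + 2674440 − 2674440 = 16796.

16796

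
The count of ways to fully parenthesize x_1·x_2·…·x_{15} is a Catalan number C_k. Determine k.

Parenthesizations of m factors correspond to full binary trees with m leaves, counted by C_{m−1}; m = 15 gives C_14.

14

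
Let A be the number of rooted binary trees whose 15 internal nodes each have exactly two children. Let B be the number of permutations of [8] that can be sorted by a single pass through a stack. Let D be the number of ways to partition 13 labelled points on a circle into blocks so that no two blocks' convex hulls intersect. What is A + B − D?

8953375

The number of full binary trees on 15 internal nodes is the Catalan number C_15. So A = C_15 = 9694845.
By Knuth's characterisation, the stack-sortable permutations of length 8 are the 231-avoiders, numbering C_8. So B = C_8 = 1430.
Non-crossing partitions of an n-element set are counted by C_n; here n = 13. So D = C_13 = 742900.
A + B − D = 9694845 + 1430 − 742900 = 8953375.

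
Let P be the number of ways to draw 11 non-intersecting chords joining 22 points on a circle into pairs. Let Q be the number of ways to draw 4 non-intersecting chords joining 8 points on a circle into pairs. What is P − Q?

58772

Pairing 22 circle points by 11 non-crossing chords gives C_11 matchings. So P = C_11 = 58786.
Non-crossing perfect matchings of 2n points on a circle are counted by C_n; with 8 points, n = 4. So Q = C_4 = 14.
P − Q = 58786 − 14 = 58772.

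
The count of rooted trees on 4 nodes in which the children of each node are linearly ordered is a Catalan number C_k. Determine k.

Rooted ordered (plane) trees on m nodes have m−1 edges and are counted by C_{m−1}; m = 4 gives C_3.

3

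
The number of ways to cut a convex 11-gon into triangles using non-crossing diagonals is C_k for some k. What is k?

Triangulations of a convex m-gon are counted by C_{m−2}; with m = 11 this is C_9.

9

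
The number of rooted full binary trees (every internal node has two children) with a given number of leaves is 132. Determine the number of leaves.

Full binary trees with L leaves are counted by C_{L−1}. Since C_6 = 132, the index is 6.
So the index is 6, and the number of leaves is 6 + 1 = 7.

7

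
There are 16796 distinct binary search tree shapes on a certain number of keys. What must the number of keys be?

10

Binary search tree shapes on n keys are counted by C_n. The Catalan number equal to 16796 is C_10.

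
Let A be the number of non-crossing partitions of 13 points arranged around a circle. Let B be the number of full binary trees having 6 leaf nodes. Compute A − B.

742858

The non-crossing partitions of [13] form a lattice of size C_13. So A = C_13 = 742900.
Full binary trees with 6 leaves have 6−1 = 5 internal nodes, so there are C_5 of them. So B = C_5 = 42.
A − B = 742900 − 42 = 742858.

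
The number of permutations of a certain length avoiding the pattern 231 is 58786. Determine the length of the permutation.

Permutations of [n] avoiding a fixed length-3 pattern are counted by C_n; 58786 = C_11.

11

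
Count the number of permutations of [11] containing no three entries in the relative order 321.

58786

For any fixed pattern of length 3, the pattern-avoiding permutations of [11] number C_11.
C_11 = C_10 · 2(2·10+1)/(10+2) = 16796 · 42/12 = 58786.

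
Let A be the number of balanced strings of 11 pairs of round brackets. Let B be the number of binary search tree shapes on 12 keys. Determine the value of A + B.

With 11 pairs the number of balanced bracket strings is the Catalan number C_11. So A = C_11 = 58786.
Rooted binary trees with 12 nodes (each child slot possibly empty) number C_12. So B = C_12 = 208012.
A + B = 58786 + 208012 = 266798.

266798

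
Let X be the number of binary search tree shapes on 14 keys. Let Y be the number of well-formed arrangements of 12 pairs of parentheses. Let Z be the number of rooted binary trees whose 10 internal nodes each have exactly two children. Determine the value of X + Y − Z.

There are C_n binary search tree shapes on n keys; with n = 14 that is C_14. So X = C_14 = 2674440.
A balanced arrangement of 12 bracket pairs is a Dyck word of semilength 12, so the count is C_12. So Y = C_12 = 208012.
The number of full binary trees on 10 internal nodes is the Catalan number C_10. So Z = C_10 = 16796.
X + Y − Z = 2674440 + 208012 − 16796 = 2865656.

2865656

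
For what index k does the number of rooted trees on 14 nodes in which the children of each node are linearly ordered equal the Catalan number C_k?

13

A rooted plane tree on 14 nodes has 13 edges, and such trees are counted by C_13.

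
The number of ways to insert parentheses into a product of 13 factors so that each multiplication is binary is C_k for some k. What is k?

12

Parenthesizations of m factors correspond to full binary trees with m leaves, counted by C_{m−1}; m = 13 gives C_12.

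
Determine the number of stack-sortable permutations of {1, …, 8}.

1430

By Knuth's characterisation, the stack-sortable permutations of length 8 are the 231-avoiders, numbering C_8.
C_8 = C_7 · 2(2·7+1)/(7+2) = 429 · 30/9 = 1430.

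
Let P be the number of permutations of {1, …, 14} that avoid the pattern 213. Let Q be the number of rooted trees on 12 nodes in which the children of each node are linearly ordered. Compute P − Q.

Permutations of [n] avoiding any single length-3 pattern are counted by C_n; here n = 14. So P = C_14 = 2674440.
A rooted plane tree on 12 nodes has 11 edges, and such trees are counted by C_11. So Q = C_11 = 58786.
P − Q = 2674440 − 58786 = 2615654.

2615654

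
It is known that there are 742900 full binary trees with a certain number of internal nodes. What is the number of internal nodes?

Full binary trees with n internal nodes are counted by C_n. The Catalan number equal to 742900 is C_13.

13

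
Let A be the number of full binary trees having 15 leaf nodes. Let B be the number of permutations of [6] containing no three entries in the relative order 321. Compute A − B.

Full binary trees with 15 leaves have 15−1 = 14 internal nodes, so there are C_14 of them. So A = C_14 = 2674440.
Permutations of [n] avoiding any single length-3 pattern are counted by C_n; here n = 6. So B = C_6 = 132.
A − B = 2674440 − 132 = 2674308.

2674308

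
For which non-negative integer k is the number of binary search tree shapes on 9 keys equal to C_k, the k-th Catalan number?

9

There are C_n binary search tree shapes on n keys; with n = 9 that is C_9.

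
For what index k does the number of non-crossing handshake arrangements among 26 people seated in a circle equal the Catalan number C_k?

With 26 = 2·13 people, non-crossing handshake pairings are non-crossing perfect matchings on a circle, counted by C_13.

13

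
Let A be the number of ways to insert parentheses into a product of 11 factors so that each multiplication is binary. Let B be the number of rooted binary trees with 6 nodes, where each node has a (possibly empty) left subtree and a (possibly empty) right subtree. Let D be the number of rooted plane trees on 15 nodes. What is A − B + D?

2691104

Bracketing 11 factors into binary products is counted by C_{11−1} = C_10. So A = C_10 = 16796.
Binary trees (left/right distinguished) on n nodes are counted by C_n; here n = 6. So B = C_6 = 132.
Rooted ordered (plane) trees on m nodes have m−1 edges and are counted by C_{m−1}; m = 15 gives C_14. So D = C_14 = 2674440.
A − B + D = 16796 − 132 + 2674440 = 2691104.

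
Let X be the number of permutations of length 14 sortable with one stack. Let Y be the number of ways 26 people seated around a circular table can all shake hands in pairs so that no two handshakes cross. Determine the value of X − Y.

Stack-sortable permutations are exactly the 231-avoiding ones, counted by C_n; here n = 14. So X = C_14 = 2674440.
Non-crossing handshake pairings of 2n people are counted by C_n; 26 people gives n = 13. So Y = C_13 = 742900.
X − Y = 2674440 − 742900 = 1931540.

1931540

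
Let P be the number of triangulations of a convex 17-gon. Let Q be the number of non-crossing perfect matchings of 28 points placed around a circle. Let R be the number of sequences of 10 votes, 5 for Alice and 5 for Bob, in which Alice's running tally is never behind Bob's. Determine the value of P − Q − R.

The number of triangulations of a 17-gon is the Catalan number C_15 (index = sides − 2). So P = C_15 = 9694845.
Pairing 28 circle points by 14 non-crossing chords gives C_14 matchings. So Q = C_14 = 2674440.
Reading a vote for the leader as '(' and for the other as ')' turns such a sequence into a balanced string of 5 pairs, so the count is C_5. So R = C_5 = 42.
P − Q − R = 9694845 − 2674440 − 42 = 7020363.

7020363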